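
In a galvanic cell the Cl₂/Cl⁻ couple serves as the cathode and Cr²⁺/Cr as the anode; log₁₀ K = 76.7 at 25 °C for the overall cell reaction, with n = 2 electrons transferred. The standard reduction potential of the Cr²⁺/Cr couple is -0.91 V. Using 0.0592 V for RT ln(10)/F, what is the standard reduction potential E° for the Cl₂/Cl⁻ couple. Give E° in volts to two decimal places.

+1.36 V

E°cell = (0.0592/n)·log K = (0.0592/2)(76.7) = +2.270 V.
Since Cl₂/Cl⁻ is the cathode and Cr²⁺/Cr the anode, E°cell = E°(Cl₂/Cl⁻) − E°(Cr²⁺/Cr).
So E°(Cl₂/Cl⁻) = E°cell + E°(Cr²⁺/Cr) = +2.270 + (-0.91) = +1.36 V.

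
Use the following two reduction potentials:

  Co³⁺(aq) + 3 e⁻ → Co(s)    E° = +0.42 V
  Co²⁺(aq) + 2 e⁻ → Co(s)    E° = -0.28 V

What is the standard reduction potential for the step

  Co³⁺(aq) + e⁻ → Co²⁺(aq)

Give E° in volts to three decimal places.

Sequential free energies add, so n₃E°₃ = n₁E°₁ + n₂E°₂.
With n₃ = 3, and the known step contributing 2×(-0.28) V, the unknown satisfies 1·E° = 3×(+0.42) − 2×(-0.28) = +1.820.
E° = +1.820 / 1 = +1.820 V.

+1.820 V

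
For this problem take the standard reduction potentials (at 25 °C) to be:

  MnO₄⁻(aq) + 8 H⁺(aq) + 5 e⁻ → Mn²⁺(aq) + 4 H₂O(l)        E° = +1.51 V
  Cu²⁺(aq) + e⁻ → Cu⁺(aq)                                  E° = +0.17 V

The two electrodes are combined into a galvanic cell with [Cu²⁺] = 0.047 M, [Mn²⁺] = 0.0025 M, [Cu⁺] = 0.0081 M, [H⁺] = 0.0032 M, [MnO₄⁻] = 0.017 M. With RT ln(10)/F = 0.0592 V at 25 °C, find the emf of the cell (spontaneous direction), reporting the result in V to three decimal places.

+1.068 V

MnO₄⁻/Mn²⁺ is the cathode (higher E°), Cu²⁺/Cu⁺ the anode: E°cell = +1.51 − (+0.17) = +1.34 V, n = 5.
Overall: MnO₄⁻(aq) + 8 H⁺(aq) + 5 Cu⁺(aq) → Mn²⁺(aq) + 4 H₂O(l) + 5 Cu²⁺(aq)
Q = [Mn²⁺]·[Cu²⁺]^5 / ([MnO₄⁻]·[H⁺]^8·[Cu⁺]^5); log Q = 22.944.
E = E° − (0.0592/n) log Q = +1.34 − (0.0592/5)(22.944) = +1.068 V.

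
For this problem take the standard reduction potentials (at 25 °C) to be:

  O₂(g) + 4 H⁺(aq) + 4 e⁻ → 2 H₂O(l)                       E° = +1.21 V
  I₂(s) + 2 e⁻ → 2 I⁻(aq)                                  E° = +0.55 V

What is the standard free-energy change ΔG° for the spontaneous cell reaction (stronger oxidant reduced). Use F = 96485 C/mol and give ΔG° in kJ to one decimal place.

-254.7 kJ

O₂/H₂O (E° = +1.21 V) is the cathode; I₂/I⁻ (E° = +0.55 V) is the anode, so E°cell = +0.66 V.
Balancing electrons gives n = 4 (lcm of 4 and 2).
ΔG° = −nFE° = −(4)(96485)(+0.66) = -254,720 J = -254.7 kJ.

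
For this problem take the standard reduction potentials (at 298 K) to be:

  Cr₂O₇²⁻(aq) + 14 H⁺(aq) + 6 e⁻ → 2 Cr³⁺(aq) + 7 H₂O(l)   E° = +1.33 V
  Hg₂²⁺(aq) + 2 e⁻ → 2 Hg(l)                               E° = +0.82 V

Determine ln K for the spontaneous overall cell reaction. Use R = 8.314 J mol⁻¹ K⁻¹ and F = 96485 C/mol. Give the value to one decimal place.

Cathode: Cr₂O₇²⁻/Cr³⁺; anode: Hg₂²⁺/Hg. E°cell = (+1.33) − (+0.82) = +0.51 V, with n = 6.
ΔG° = −nFE° = −RT ln K, so ln K = nFE°/(RT) = (6)(96485)(+0.51) / ((8.314)(298)) = 119.167.

119.2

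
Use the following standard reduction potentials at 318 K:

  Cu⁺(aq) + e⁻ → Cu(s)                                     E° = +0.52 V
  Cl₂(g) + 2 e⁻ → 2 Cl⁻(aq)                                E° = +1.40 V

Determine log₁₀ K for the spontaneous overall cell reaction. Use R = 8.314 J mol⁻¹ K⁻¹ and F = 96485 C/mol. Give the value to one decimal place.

27.9

Cathode: Cl₂/Cl⁻; anode: Cu⁺/Cu. E°cell = (+1.40) − (+0.52) = +0.88 V, with n = 2.
ΔG° = −nFE° = −RT ln K, so ln K = nFE°/(RT) = (2)(96485)(+0.88) / ((8.314)(318)) = 64.230.
log₁₀ K = 64.230 / ln 10 = 27.9.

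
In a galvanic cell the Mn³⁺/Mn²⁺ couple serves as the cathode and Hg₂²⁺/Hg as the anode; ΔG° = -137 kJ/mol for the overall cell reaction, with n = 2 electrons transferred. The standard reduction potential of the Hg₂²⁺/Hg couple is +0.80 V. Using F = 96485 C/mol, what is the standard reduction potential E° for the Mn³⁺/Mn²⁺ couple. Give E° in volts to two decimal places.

+1.51 V

E°cell = −ΔG°/(nF) = −(-137×10³)/((2)(96485)) = +0.710 V.
Since Mn³⁺/Mn²⁺ is the cathode and Hg₂²⁺/Hg the anode, E°cell = E°(Mn³⁺/Mn²⁺) − E°(Hg₂²⁺/Hg).
So E°(Mn³⁺/Mn²⁺) = E°cell + E°(Hg₂²⁺/Hg) = +0.710 + (+0.80) = +1.51 V.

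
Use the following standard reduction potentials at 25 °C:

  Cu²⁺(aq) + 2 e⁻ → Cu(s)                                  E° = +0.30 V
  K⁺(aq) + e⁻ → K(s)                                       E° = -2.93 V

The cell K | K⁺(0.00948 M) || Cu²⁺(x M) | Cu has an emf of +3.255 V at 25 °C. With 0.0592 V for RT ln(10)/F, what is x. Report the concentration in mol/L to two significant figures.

0.00063 M

Cu²⁺/Cu is the cathode, K⁺/K the anode: E°cell = +3.23 V, n = 2.
Overall reaction: Cu²⁺(aq) + 2 K(s) → Cu(s) + 2 K⁺(aq); Q = [K⁺]^2/[Cu²⁺]^1.
From E = E° − (0.0592/n) log Q: log Q = (E° − E)·n/0.0592 = (+3.23 − (+3.255))·2/0.0592 = -0.8446.
So 1·log[Cu²⁺] = 2·log(0.00948) − log Q = -4.0464 − (-0.8446) = -3.2018; [Cu²⁺] = 10^(-3.2018) ≈ 0.00063 M.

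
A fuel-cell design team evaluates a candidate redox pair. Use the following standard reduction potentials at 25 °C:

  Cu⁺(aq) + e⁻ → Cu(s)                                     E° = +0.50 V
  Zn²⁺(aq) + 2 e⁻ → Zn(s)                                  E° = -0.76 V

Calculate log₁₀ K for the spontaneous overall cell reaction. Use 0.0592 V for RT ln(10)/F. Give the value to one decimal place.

42.6

Cathode: Cu⁺/Cu; anode: Zn²⁺/Zn. E°cell = +1.26 V, n = 2.
log K = nE°cell / 0.0592 = (2)(+1.26) / 0.0592 = 42.6.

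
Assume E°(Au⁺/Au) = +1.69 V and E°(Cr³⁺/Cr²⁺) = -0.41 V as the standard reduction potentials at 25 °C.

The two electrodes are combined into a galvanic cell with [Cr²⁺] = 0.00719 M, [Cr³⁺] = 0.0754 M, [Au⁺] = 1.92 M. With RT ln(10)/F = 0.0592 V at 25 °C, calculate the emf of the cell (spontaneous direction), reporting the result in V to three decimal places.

+2.056 V

Au⁺/Au is the cathode (higher E°), Cr³⁺/Cr²⁺ the anode: E°cell = +1.69 − (-0.41) = +2.10 V, n = 1.
Overall: Au⁺(aq) + Cr²⁺(aq) → Au(s) + Cr³⁺(aq)
Q = [Cr³⁺] / ([Au⁺]·[Cr²⁺]); log Q = 0.737.
E = E° − (0.0592/n) log Q = +2.10 − (0.0592/1)(0.737) = +2.056 V.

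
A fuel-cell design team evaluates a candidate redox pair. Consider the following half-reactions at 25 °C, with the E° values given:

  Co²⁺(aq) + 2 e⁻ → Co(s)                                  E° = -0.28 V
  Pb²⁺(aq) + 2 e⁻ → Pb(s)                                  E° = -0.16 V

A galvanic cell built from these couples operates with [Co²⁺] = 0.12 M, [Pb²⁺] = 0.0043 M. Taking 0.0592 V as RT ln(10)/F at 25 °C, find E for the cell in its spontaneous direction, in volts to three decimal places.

+0.077 V

Pb²⁺/Pb is the cathode (higher E°), Co²⁺/Co the anode: E°cell = -0.16 − (-0.28) = +0.12 V, n = 2.
Overall: Pb²⁺(aq) + Co(s) → Pb(s) + Co²⁺(aq)
Q = [Co²⁺] / ([Pb²⁺]); log Q = 1.446.
E = E° − (0.0592/n) log Q = +0.12 − (0.0592/2)(1.446) = +0.077 V.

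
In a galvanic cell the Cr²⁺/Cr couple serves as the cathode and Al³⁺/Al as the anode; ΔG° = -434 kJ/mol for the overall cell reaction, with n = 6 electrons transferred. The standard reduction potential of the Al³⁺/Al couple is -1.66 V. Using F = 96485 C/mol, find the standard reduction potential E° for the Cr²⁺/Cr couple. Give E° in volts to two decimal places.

-0.91 V

E°cell = −ΔG°/(nF) = −(-434×10³)/((6)(96485)) = +0.750 V.
Since Cr²⁺/Cr is the cathode and Al³⁺/Al the anode, E°cell = E°(Cr²⁺/Cr) − E°(Al³⁺/Al).
So E°(Cr²⁺/Cr) = E°cell + E°(Al³⁺/Al) = +0.750 + (-1.66) = -0.91 V.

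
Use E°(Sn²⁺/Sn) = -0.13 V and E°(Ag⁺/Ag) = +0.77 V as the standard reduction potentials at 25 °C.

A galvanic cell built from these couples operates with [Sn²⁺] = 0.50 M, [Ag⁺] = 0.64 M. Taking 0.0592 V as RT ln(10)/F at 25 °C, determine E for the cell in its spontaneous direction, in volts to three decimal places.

+0.897 V

Ag⁺/Ag is the cathode (higher E°), Sn²⁺/Sn the anode: E°cell = +0.77 − (-0.13) = +0.90 V, n = 2.
Overall: 2 Ag⁺(aq) + Sn(s) → 2 Ag(s) + Sn²⁺(aq)
Q = [Sn²⁺] / ([Ag⁺]^2); log Q = 0.087.
E = E° − (0.0592/n) log Q = +0.90 − (0.0592/2)(0.087) = +0.897 V.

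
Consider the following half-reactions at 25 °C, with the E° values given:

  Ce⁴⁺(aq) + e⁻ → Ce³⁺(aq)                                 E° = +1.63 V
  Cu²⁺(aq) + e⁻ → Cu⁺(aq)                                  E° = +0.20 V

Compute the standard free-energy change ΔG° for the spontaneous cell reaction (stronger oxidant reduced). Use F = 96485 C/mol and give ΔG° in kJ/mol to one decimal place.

Ce⁴⁺/Ce³⁺ (E° = +1.63 V) is the cathode; Cu²⁺/Cu⁺ (E° = +0.20 V) is the anode, so E°cell = +1.43 V.
Balancing electrons gives n = 1 (lcm of 1 and 1).
ΔG° = −nFE° = −(1)(96485)(+1.43) = -137,974 J = -138.0 kJ/mol.

-138.0 kJ/mol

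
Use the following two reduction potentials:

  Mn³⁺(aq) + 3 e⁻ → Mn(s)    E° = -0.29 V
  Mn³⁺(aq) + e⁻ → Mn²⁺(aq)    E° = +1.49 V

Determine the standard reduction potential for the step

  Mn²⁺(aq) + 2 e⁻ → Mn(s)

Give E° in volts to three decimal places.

Sequential free energies add, so n₃E°₃ = n₁E°₁ + n₂E°₂.
With n₃ = 3, and the known step contributing 1×(+1.49) V, the unknown satisfies 2·E° = 3×(-0.29) − 1×(+1.49) = -2.360.
E° = -2.360 / 2 = -1.180 V.

-1.180 V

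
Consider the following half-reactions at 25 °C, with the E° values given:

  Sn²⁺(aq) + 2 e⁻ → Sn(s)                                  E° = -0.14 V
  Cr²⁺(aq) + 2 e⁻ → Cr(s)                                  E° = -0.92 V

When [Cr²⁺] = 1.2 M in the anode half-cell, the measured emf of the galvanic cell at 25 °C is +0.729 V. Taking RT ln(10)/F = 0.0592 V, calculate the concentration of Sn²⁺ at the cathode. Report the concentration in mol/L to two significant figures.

Sn²⁺/Sn is the cathode, Cr²⁺/Cr the anode: E°cell = +0.78 V, n = 2.
Overall reaction: Sn²⁺(aq) + Cr(s) → Sn(s) + Cr²⁺(aq); Q = [Cr²⁺]^1/[Sn²⁺]^1.
From E = E° − (0.0592/n) log Q: log Q = (E° − E)·n/0.0592 = (+0.78 − (+0.729))·2/0.0592 = 1.7230.
So 1·log[Sn²⁺] = 1·log(1.2) − log Q = 0.0792 − (1.7230) = -1.6438; [Sn²⁺] = 10^(-1.6438) ≈ 0.023 M.

0.023 M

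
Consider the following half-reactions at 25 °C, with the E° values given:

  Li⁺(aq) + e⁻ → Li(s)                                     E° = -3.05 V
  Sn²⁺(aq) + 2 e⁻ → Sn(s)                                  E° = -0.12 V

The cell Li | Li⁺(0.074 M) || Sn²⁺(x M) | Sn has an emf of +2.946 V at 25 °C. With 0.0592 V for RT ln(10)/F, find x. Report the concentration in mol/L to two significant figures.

Sn²⁺/Sn is the cathode, Li⁺/Li the anode: E°cell = +2.93 V, n = 2.
Overall reaction: Sn²⁺(aq) + 2 Li(s) → Sn(s) + 2 Li⁺(aq); Q = [Li⁺]^2/[Sn²⁺]^1.
From E = E° − (0.0592/n) log Q: log Q = (E° − E)·n/0.0592 = (+2.93 − (+2.946))·2/0.0592 = -0.5405.
So 1·log[Sn²⁺] = 2·log(0.074) − log Q = -2.2615 − (-0.5405) = -1.7210; [Sn²⁺] = 10^(-1.7210) ≈ 0.019 M.

0.019 M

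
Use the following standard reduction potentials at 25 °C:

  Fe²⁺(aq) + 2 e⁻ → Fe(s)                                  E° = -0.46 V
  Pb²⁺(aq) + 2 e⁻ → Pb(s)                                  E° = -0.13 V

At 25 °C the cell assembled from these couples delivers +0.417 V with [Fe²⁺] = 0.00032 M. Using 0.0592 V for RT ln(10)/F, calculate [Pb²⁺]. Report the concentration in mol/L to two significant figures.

0.28 M

Pb²⁺/Pb is the cathode, Fe²⁺/Fe the anode: E°cell = +0.33 V, n = 2.
Overall reaction: Pb²⁺(aq) + Fe(s) → Pb(s) + Fe²⁺(aq); Q = [Fe²⁺]^1/[Pb²⁺]^1.
From E = E° − (0.0592/n) log Q: log Q = (E° − E)·n/0.0592 = (+0.33 − (+0.417))·2/0.0592 = -2.9392.
So 1·log[Pb²⁺] = 1·log(0.00032) − log Q = -3.4949 − (-2.9392) = -0.5557; [Pb²⁺] = 10^(-0.5557) ≈ 0.28 M.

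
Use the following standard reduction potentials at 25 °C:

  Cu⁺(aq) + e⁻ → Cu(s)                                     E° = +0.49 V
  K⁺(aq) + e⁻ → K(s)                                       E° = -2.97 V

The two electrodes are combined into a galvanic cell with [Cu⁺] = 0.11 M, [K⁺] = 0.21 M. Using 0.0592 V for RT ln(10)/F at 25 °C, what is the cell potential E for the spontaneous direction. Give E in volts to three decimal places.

Cu⁺/Cu is the cathode (higher E°), K⁺/K the anode: E°cell = +0.49 − (-2.97) = +3.46 V, n = 1.
Overall: Cu⁺(aq) + K(s) → Cu(s) + K⁺(aq)
Q = [K⁺] / ([Cu⁺]); log Q = 0.281.
E = E° − (0.0592/n) log Q = +3.46 − (0.0592/1)(0.281) = +3.443 V.

+3.443 V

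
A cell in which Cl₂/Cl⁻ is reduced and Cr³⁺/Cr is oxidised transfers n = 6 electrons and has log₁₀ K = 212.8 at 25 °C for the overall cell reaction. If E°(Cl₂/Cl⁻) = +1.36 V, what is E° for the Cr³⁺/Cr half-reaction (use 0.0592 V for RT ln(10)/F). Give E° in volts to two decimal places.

E°cell = (0.0592/n)·log K = (0.0592/6)(212.8) = +2.100 V.
Since Cl₂/Cl⁻ is the cathode and Cr³⁺/Cr the anode, E°cell = E°(Cl₂/Cl⁻) − E°(Cr³⁺/Cr).
So E°(Cr³⁺/Cr) = E°(Cl₂/Cl⁻) − E°cell = (+1.36) − (+2.100) = -0.74 V.

-0.74 V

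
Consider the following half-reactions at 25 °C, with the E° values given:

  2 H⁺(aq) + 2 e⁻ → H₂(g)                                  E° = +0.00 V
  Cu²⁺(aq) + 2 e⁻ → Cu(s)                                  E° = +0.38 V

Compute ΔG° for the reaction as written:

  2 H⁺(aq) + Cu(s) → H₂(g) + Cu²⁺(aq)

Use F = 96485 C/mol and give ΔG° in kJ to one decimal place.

+73.3 kJ

As written, H⁺/H₂ is reduced (cathode) and Cu²⁺/Cu is oxidised (anode), so E°cell = (+0.00) − (+0.38) = -0.38 V.
Balancing electrons gives n = 2.
ΔG° = −nFE° = −(2)(96485)(-0.38) = 73,329 J = +73.3 kJ.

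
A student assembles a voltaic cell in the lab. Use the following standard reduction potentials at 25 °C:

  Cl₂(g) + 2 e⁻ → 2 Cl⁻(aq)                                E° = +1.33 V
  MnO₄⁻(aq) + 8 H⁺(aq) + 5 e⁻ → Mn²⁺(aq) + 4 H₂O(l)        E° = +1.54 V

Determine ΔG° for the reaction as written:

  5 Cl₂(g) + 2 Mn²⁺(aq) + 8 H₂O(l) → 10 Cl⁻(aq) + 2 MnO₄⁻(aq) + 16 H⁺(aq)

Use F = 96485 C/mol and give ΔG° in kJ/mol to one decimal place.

+202.6 kJ/mol

As written, Cl₂/Cl⁻ is reduced (cathode) and MnO₄⁻/Mn²⁺ is oxidised (anode), so E°cell = (+1.33) − (+1.54) = -0.21 V.
Balancing electrons gives n = 10.
ΔG° = −nFE° = −(10)(96485)(-0.21) = 202,618 J = +202.6 kJ/mol.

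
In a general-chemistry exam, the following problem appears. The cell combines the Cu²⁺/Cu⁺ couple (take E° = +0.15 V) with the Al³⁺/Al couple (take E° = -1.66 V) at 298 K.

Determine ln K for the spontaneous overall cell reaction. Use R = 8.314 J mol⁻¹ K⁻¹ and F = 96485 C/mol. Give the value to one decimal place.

211.5

Cathode: Cu²⁺/Cu⁺; anode: Al³⁺/Al. E°cell = (+0.15) − (-1.66) = +1.81 V, with n = 3.
ΔG° = −nFE° = −RT ln K, so ln K = nFE°/(RT) = (3)(96485)(+1.81) / ((8.314)(298)) = 211.462.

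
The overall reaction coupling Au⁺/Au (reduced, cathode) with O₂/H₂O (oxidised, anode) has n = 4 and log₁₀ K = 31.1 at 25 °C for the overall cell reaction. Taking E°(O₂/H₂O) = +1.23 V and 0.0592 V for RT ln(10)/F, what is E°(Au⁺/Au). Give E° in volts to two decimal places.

+1.69 V

E°cell = (0.0592/n)·log K = (0.0592/4)(31.1) = +0.460 V.
Since Au⁺/Au is the cathode and O₂/H₂O the anode, E°cell = E°(Au⁺/Au) − E°(O₂/H₂O).
So E°(Au⁺/Au) = E°cell + E°(O₂/H₂O) = +0.460 + (+1.23) = +1.69 V.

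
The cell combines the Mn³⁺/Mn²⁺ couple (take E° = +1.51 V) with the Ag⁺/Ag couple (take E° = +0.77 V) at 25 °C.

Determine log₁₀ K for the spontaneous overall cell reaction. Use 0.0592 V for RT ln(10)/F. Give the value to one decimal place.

Cathode: Mn³⁺/Mn²⁺; anode: Ag⁺/Ag. E°cell = +0.74 V, n = 1.
log K = nE°cell / 0.0592 = (1)(+0.74) / 0.0592 = 12.5.

12.5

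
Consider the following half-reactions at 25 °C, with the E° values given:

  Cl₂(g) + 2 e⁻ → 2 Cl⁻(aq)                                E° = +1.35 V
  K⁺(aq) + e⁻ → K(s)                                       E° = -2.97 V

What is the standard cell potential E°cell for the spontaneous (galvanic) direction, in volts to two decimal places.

The Cl₂/Cl⁻ couple has the higher reduction potential, so it is the cathode; K⁺/K is oxidised at the anode.
E°cell = E°(cathode) − E°(anode) = (+1.35) − (-2.97) = +4.32 V.
Since E°cell > 0, the reaction is spontaneous under standard conditions.

+4.32 V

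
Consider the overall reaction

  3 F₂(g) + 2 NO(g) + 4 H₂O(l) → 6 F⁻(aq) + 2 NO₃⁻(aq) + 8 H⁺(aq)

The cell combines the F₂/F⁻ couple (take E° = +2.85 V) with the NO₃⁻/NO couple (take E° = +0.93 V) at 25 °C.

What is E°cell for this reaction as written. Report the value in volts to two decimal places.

+1.92 V

The F₂/F⁻ couple has the higher reduction potential, so it is the cathode; NO₃⁻/NO is oxidised at the anode.
E°cell = E°(cathode) − E°(anode) = (+2.85) − (+0.93) = +1.92 V.
Since E°cell > 0, the reaction is spontaneous under standard conditions.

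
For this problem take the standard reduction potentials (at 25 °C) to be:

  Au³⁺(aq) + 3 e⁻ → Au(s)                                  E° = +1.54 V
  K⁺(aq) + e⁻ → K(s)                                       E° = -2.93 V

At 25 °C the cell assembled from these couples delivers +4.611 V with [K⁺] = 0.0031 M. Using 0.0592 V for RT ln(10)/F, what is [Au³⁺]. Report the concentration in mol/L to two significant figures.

0.42 M

Au³⁺/Au is the cathode, K⁺/K the anode: E°cell = +4.47 V, n = 3.
Overall reaction: Au³⁺(aq) + 3 K(s) → Au(s) + 3 K⁺(aq); Q = [K⁺]^3/[Au³⁺]^1.
From E = E° − (0.0592/n) log Q: log Q = (E° − E)·n/0.0592 = (+4.47 − (+4.611))·3/0.0592 = -7.1453.
So 1·log[Au³⁺] = 3·log(0.0031) − log Q = -7.5259 − (-7.1453) = -0.3806; [Au³⁺] = 10^(-0.3806) ≈ 0.42 M.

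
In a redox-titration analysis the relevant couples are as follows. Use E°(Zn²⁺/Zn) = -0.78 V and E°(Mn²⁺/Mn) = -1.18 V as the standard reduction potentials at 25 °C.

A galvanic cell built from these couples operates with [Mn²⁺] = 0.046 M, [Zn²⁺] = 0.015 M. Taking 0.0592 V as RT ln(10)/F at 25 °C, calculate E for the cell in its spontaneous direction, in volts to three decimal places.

+0.386 V

Zn²⁺/Zn is the cathode (higher E°), Mn²⁺/Mn the anode: E°cell = -0.78 − (-1.18) = +0.40 V, n = 2.
Overall: Zn²⁺(aq) + Mn(s) → Zn(s) + Mn²⁺(aq)
Q = [Mn²⁺] / ([Zn²⁺]); log Q = 0.487.
E = E° − (0.0592/n) log Q = +0.40 − (0.0592/2)(0.487) = +0.386 V.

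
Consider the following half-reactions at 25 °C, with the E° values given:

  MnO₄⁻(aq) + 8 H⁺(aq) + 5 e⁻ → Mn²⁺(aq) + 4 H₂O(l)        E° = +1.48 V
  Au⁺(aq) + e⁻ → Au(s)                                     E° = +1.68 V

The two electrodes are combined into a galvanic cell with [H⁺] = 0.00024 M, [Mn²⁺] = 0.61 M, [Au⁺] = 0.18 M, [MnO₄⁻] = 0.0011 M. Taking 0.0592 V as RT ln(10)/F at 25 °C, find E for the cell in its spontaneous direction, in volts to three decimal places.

+0.531 V

Au⁺/Au is the cathode (higher E°), MnO₄⁻/Mn²⁺ the anode: E°cell = +1.68 − (+1.48) = +0.20 V, n = 5.
Overall: 5 Au⁺(aq) + Mn²⁺(aq) + 4 H₂O(l) → 5 Au(s) + MnO₄⁻(aq) + 8 H⁺(aq)
Q = [MnO₄⁻]·[H⁺]^8 / ([Au⁺]^5·[Mn²⁺]); log Q = -27.979.
E = E° − (0.0592/n) log Q = +0.20 − (0.0592/5)(-27.979) = +0.531 V.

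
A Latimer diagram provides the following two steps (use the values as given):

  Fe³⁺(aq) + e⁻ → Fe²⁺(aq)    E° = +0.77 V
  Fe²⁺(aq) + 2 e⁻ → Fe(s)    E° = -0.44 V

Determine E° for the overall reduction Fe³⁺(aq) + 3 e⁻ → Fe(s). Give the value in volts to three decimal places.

Adding the free-energy changes (−nFE°) of the two steps gives −n₃FE°₃ = −n₁FE°₁ − n₂FE°₂.
E°₃ = (1×+0.77 + 2×-0.44) / 3 = (-0.110) / 3 = -0.037 V.
E° values themselves are not directly additive — weighting by electron count is essential.

-0.037 V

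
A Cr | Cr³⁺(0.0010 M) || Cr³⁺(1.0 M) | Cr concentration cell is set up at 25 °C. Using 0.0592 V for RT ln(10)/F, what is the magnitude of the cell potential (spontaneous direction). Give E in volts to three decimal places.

For a concentration cell E°cell = 0. The 1.0 M side is the cathode (reduction is favoured where [Cr³⁺] is higher).
With n = 3, E = −(0.0592/3) log([Cr³⁺]ₐₙ/[Cr³⁺]꜀ₐₜ) = −(0.0592/3) log(0.001/1) = −(0.0592/3)(-3.000) = +0.059 V.

+0.059 V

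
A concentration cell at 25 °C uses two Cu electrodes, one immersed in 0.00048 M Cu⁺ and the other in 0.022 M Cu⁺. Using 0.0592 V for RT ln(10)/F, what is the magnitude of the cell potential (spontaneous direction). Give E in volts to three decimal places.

+0.098 V

For a concentration cell E°cell = 0. The 0.022 M side is the cathode (reduction is favoured where [Cu⁺] is higher).
With n = 1, E = −(0.0592/1) log([Cu⁺]ₐₙ/[Cu⁺]꜀ₐₜ) = −(0.0592/1) log(0.00048/0.022) = −(0.0592/1)(-1.661) = +0.098 V.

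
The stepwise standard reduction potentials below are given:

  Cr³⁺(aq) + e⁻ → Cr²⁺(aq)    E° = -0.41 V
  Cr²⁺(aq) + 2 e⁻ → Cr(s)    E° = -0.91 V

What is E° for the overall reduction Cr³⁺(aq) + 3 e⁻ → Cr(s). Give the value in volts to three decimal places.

Adding the free-energy changes (−nFE°) of the two steps gives −n₃FE°₃ = −n₁FE°₁ − n₂FE°₂.
E°₃ = (1×-0.41 + 2×-0.91) / 3 = (-2.230) / 3 = -0.743 V.

-0.743 V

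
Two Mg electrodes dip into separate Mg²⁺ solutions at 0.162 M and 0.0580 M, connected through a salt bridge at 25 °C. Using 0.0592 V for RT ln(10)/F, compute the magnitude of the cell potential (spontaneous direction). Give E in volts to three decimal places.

For a concentration cell E°cell = 0. The 0.162 M side is the cathode (reduction is favoured where [Mg²⁺] is higher).
With n = 2, E = −(0.0592/2) log([Mg²⁺]ₐₙ/[Mg²⁺]꜀ₐₜ) = −(0.0592/2) log(0.058/0.162) = −(0.0592/2)(-0.446) = +0.013 V.

+0.013 V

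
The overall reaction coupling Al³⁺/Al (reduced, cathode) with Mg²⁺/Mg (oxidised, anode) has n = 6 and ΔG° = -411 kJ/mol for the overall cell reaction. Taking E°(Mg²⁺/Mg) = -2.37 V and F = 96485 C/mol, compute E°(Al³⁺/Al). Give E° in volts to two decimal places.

E°cell = −ΔG°/(nF) = −(-411×10³)/((6)(96485)) = +0.710 V.
Since Al³⁺/Al is the cathode and Mg²⁺/Mg the anode, E°cell = E°(Al³⁺/Al) − E°(Mg²⁺/Mg).
So E°(Al³⁺/Al) = E°cell + E°(Mg²⁺/Mg) = +0.710 + (-2.37) = -1.66 V.

-1.66 V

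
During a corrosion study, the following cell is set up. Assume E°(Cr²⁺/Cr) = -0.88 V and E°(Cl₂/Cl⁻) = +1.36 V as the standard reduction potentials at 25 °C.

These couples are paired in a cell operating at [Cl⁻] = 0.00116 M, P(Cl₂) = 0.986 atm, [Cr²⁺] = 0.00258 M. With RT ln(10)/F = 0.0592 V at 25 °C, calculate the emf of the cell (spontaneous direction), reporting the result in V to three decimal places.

+2.490 V

Cl₂/Cl⁻ is the cathode (higher E°), Cr²⁺/Cr the anode: E°cell = +1.36 − (-0.88) = +2.24 V, n = 2.
Overall: Cl₂(g) + Cr(s) → 2 Cl⁻(aq) + Cr²⁺(aq)
Q = [Cl⁻]^2·[Cr²⁺] / (P(Cl₂)); log Q = -8.453.
E = E° − (0.0592/n) log Q = +2.24 − (0.0592/2)(-8.453) = +2.490 V.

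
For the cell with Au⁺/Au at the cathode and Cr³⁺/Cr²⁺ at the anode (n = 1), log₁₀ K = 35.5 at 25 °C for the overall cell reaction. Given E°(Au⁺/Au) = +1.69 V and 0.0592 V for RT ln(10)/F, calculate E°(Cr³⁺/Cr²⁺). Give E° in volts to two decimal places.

E°cell = (0.0592/n)·log K = (0.0592/1)(35.5) = +2.102 V.
Since Au⁺/Au is the cathode and Cr³⁺/Cr²⁺ the anode, E°cell = E°(Au⁺/Au) − E°(Cr³⁺/Cr²⁺).
So E°(Cr³⁺/Cr²⁺) = E°(Au⁺/Au) − E°cell = (+1.69) − (+2.102) = -0.41 V.

-0.41 V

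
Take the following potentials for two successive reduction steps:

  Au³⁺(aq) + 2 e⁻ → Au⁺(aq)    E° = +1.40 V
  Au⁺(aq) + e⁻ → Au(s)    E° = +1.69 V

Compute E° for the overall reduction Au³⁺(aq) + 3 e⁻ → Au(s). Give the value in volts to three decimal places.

+1.497 V

Standard free energies of sequential steps add: ΔG°₃ = ΔG°₁ + ΔG°₂, so n₃E°₃ = n₁E°₁ + n₂E°₂.
E°₃ = (2×+1.40 + 1×+1.69) / 3 = (+4.490) / 3 = +1.497 V.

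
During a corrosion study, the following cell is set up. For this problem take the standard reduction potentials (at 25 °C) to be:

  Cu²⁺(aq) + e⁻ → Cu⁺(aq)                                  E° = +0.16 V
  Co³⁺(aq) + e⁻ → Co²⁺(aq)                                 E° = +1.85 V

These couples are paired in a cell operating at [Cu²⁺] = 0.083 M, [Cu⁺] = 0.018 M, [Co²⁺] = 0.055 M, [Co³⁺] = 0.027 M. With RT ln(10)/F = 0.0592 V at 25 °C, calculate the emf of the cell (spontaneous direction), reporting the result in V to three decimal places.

Co³⁺/Co²⁺ is the cathode (higher E°), Cu²⁺/Cu⁺ the anode: E°cell = +1.85 − (+0.16) = +1.69 V, n = 1.
Overall: Co³⁺(aq) + Cu⁺(aq) → Co²⁺(aq) + Cu²⁺(aq)
Q = [Co²⁺]·[Cu²⁺] / ([Co³⁺]·[Cu⁺]); log Q = 0.973.
E = E° − (0.0592/n) log Q = +1.69 − (0.0592/1)(0.973) = +1.632 V.

+1.632 V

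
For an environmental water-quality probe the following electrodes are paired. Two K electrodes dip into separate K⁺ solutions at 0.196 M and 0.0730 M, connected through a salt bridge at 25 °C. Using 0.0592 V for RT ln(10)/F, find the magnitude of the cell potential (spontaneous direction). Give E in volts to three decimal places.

For a concentration cell E°cell = 0. The 0.196 M side is the cathode (reduction is favoured where [K⁺] is higher).
With n = 1, E = −(0.0592/1) log([K⁺]ₐₙ/[K⁺]꜀ₐₜ) = −(0.0592/1) log(0.073/0.196) = −(0.0592/1)(-0.429) = +0.025 V.

+0.025 V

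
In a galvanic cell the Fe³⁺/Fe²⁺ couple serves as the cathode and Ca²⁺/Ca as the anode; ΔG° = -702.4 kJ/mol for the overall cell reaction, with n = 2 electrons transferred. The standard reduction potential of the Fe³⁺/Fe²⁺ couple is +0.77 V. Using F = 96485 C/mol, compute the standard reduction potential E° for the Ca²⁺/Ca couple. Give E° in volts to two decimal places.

-2.87 V

E°cell = −ΔG°/(nF) = −(-702.4×10³)/((2)(96485)) = +3.640 V.
Since Fe³⁺/Fe²⁺ is the cathode and Ca²⁺/Ca the anode, E°cell = E°(Fe³⁺/Fe²⁺) − E°(Ca²⁺/Ca).
So E°(Ca²⁺/Ca) = E°(Fe³⁺/Fe²⁺) − E°cell = (+0.77) − (+3.640) = -2.87 V.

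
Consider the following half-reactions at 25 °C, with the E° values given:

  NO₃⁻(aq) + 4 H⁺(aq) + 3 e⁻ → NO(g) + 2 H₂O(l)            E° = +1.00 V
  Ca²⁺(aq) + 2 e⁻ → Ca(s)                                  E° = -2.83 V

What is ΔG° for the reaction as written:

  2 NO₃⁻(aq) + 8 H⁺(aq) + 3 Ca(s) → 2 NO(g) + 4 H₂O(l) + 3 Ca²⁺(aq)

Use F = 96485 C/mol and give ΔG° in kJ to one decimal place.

-2217.2 kJ

As written, NO₃⁻/NO is reduced (cathode) and Ca²⁺/Ca is oxidised (anode), so E°cell = (+1.00) − (-2.83) = +3.83 V.
Balancing electrons gives n = 6.
ΔG° = −nFE° = −(6)(96485)(+3.83) = -2,217,225 J = -2217.2 kJ.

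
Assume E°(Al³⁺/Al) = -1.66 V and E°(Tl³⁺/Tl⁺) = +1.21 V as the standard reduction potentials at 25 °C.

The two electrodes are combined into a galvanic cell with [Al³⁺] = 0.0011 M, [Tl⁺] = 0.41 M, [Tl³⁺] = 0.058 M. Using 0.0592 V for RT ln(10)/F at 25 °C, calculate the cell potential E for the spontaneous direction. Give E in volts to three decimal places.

+2.903 V

Tl³⁺/Tl⁺ is the cathode (higher E°), Al³⁺/Al the anode: E°cell = +1.21 − (-1.66) = +2.87 V, n = 6.
Overall: 3 Tl³⁺(aq) + 2 Al(s) → 3 Tl⁺(aq) + 2 Al³⁺(aq)
Q = [Tl⁺]^3·[Al³⁺]^2 / ([Tl³⁺]^3); log Q = -3.369.
E = E° − (0.0592/n) log Q = +2.87 − (0.0592/6)(-3.369) = +2.903 V.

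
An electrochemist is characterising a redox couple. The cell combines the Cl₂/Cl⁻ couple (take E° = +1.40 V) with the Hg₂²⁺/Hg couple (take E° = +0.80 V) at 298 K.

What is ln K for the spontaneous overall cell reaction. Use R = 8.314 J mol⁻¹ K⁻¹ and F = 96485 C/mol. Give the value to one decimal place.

Cathode: Cl₂/Cl⁻; anode: Hg₂²⁺/Hg. E°cell = (+1.40) − (+0.80) = +0.60 V, with n = 2.
ΔG° = −nFE° = −RT ln K, so ln K = nFE°/(RT) = (2)(96485)(+0.60) / ((8.314)(298)) = 46.732.

46.7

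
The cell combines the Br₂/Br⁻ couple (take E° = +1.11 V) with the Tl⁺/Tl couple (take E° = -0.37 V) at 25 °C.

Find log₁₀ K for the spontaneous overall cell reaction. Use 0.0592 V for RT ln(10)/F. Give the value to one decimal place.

Cathode: Br₂/Br⁻; anode: Tl⁺/Tl. E°cell = +1.48 V, n = 2.
log K = nE°cell / 0.0592 = (2)(+1.48) / 0.0592 = 50.0.

50.0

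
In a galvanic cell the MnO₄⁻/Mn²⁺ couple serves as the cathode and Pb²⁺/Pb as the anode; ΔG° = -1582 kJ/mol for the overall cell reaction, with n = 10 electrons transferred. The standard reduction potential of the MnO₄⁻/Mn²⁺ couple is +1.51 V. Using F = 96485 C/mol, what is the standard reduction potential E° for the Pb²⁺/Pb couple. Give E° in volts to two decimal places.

E°cell = −ΔG°/(nF) = −(-1582×10³)/((10)(96485)) = +1.640 V.
Since MnO₄⁻/Mn²⁺ is the cathode and Pb²⁺/Pb the anode, E°cell = E°(MnO₄⁻/Mn²⁺) − E°(Pb²⁺/Pb).
So E°(Pb²⁺/Pb) = E°(MnO₄⁻/Mn²⁺) − E°cell = (+1.51) − (+1.640) = -0.13 V.

-0.13 V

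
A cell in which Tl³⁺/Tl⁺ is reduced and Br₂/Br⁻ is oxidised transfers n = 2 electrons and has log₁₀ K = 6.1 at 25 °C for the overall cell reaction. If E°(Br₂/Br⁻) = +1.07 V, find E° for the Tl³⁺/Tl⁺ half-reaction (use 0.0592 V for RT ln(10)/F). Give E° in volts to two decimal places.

E°cell = (0.0592/n)·log K = (0.0592/2)(6.1) = +0.181 V.
Since Tl³⁺/Tl⁺ is the cathode and Br₂/Br⁻ the anode, E°cell = E°(Tl³⁺/Tl⁺) − E°(Br₂/Br⁻).
So E°(Tl³⁺/Tl⁺) = E°cell + E°(Br₂/Br⁻) = +0.181 + (+1.07) = +1.25 V.

+1.25 V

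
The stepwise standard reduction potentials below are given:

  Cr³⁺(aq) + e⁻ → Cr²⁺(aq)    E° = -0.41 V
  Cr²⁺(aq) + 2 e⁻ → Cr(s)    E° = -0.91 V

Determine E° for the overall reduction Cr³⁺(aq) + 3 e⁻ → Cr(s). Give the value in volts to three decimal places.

Adding the free-energy changes (−nFE°) of the two steps gives −n₃FE°₃ = −n₁FE°₁ − n₂FE°₂.
E°₃ = (1×-0.41 + 2×-0.91) / 3 = (-2.230) / 3 = -0.743 V.
E° values themselves are not directly additive — weighting by electron count is essential.

-0.743 V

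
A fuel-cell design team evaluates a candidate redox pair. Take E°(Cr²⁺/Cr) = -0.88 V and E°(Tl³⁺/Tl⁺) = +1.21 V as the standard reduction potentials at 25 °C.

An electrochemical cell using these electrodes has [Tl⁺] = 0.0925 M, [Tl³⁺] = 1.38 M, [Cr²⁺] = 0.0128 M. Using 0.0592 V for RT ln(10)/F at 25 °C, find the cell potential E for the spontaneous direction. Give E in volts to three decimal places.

+2.181 V

Tl³⁺/Tl⁺ is the cathode (higher E°), Cr²⁺/Cr the anode: E°cell = +1.21 − (-0.88) = +2.09 V, n = 2.
Overall: Tl³⁺(aq) + Cr(s) → Tl⁺(aq) + Cr²⁺(aq)
Q = [Tl⁺]·[Cr²⁺] / ([Tl³⁺]); log Q = -3.067.
E = E° − (0.0592/n) log Q = +2.09 − (0.0592/2)(-3.067) = +2.181 V.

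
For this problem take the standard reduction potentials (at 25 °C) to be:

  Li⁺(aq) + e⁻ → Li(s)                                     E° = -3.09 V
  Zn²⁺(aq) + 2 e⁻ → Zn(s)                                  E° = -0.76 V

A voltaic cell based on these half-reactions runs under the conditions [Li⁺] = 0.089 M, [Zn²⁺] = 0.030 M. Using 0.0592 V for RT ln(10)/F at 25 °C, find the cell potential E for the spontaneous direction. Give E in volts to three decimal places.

Zn²⁺/Zn is the cathode (higher E°), Li⁺/Li the anode: E°cell = -0.76 − (-3.09) = +2.33 V, n = 2.
Overall: Zn²⁺(aq) + 2 Li(s) → Zn(s) + 2 Li⁺(aq)
Q = [Li⁺]^2 / ([Zn²⁺]); log Q = -0.578.
E = E° − (0.0592/n) log Q = +2.33 − (0.0592/2)(-0.578) = +2.347 V.

+2.347 V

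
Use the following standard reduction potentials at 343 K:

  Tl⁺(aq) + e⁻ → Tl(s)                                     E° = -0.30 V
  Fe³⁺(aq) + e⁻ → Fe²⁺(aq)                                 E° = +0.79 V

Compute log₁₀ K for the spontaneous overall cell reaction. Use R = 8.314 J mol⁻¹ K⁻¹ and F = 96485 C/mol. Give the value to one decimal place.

16.0

Cathode: Fe³⁺/Fe²⁺; anode: Tl⁺/Tl. E°cell = (+0.79) − (-0.30) = +1.09 V, with n = 1.
ΔG° = −nFE° = −RT ln K, so ln K = nFE°/(RT) = (1)(96485)(+1.09) / ((8.314)(343)) = 36.879.
log₁₀ K = 36.879 / ln 10 = 16.0.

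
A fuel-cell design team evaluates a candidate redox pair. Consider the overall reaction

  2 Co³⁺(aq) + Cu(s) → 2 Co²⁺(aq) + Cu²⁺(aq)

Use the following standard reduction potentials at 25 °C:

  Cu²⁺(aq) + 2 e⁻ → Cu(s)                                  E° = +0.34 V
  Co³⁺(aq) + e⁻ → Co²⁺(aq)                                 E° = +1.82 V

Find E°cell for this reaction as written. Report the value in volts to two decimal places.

The Co³⁺/Co²⁺ couple has the higher reduction potential, so it is the cathode; Cu²⁺/Cu is oxidised at the anode.
E°cell = E°(cathode) − E°(anode) = (+1.82) − (+0.34) = +1.48 V.

+1.48 V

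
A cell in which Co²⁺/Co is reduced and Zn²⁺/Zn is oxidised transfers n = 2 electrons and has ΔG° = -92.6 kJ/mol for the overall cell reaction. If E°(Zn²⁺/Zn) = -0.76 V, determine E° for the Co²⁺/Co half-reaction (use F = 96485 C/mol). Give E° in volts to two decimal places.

E°cell = −ΔG°/(nF) = −(-92.6×10³)/((2)(96485)) = +0.480 V.
Since Co²⁺/Co is the cathode and Zn²⁺/Zn the anode, E°cell = E°(Co²⁺/Co) − E°(Zn²⁺/Zn).
So E°(Co²⁺/Co) = E°cell + E°(Zn²⁺/Zn) = +0.480 + (-0.76) = -0.28 V.

-0.28 V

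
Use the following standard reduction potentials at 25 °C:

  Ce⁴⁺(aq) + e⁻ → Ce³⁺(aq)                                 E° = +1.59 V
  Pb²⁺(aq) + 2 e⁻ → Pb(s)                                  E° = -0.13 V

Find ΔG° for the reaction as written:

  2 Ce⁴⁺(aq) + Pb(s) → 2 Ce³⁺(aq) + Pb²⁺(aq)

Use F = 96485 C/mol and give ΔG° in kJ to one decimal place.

As written, Ce⁴⁺/Ce³⁺ is reduced (cathode) and Pb²⁺/Pb is oxidised (anode), so E°cell = (+1.59) − (-0.13) = +1.72 V.
Balancing electrons gives n = 2.
ΔG° = −nFE° = −(2)(96485)(+1.72) = -331,908 J = -331.9 kJ.

-331.9 kJ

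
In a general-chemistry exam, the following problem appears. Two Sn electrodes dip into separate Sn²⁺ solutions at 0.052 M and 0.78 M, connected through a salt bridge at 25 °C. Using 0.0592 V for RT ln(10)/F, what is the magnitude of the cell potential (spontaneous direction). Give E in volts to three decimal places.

+0.035 V

For a concentration cell E°cell = 0. The 0.78 M side is the cathode (reduction is favoured where [Sn²⁺] is higher).
With n = 2, E = −(0.0592/2) log([Sn²⁺]ₐₙ/[Sn²⁺]꜀ₐₜ) = −(0.0592/2) log(0.052/0.78) = −(0.0592/2)(-1.176) = +0.035 V.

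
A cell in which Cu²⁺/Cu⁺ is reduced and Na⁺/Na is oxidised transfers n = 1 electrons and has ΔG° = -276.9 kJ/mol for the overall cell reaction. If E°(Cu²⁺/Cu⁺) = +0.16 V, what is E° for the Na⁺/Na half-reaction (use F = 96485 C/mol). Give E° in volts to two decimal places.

-2.71 V

E°cell = −ΔG°/(nF) = −(-276.9×10³)/((1)(96485)) = +2.870 V.
Since Cu²⁺/Cu⁺ is the cathode and Na⁺/Na the anode, E°cell = E°(Cu²⁺/Cu⁺) − E°(Na⁺/Na).
So E°(Na⁺/Na) = E°(Cu²⁺/Cu⁺) − E°cell = (+0.16) − (+2.870) = -2.71 V.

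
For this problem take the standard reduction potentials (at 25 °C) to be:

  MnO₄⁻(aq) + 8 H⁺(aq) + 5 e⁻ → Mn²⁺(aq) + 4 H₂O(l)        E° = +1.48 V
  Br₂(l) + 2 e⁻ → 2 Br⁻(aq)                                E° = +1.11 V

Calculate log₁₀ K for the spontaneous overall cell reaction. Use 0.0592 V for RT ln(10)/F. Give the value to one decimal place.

62.5

Cathode: MnO₄⁻/Mn²⁺; anode: Br₂/Br⁻. E°cell = +0.37 V, n = 10.
log K = nE°cell / 0.0592 = (10)(+0.37) / 0.0592 = 62.5.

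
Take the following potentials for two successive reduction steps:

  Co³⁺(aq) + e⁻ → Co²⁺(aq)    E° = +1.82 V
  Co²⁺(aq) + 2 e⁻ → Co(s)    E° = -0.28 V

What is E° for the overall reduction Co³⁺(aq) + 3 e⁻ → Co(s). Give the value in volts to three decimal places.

+0.420 V

Adding the free-energy changes (−nFE°) of the two steps gives −n₃FE°₃ = −n₁FE°₁ − n₂FE°₂.
E°₃ = (1×+1.82 + 2×-0.28) / 3 = (+1.260) / 3 = +0.420 V.
Simply averaging or adding the two E° values would be wrong; the electron-weighted sum is required.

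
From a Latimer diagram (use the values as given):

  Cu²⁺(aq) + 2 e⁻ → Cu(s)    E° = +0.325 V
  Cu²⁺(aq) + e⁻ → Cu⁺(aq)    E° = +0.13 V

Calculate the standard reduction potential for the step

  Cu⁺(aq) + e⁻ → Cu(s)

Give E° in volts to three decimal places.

+0.520 V

Sequential free energies add, so n₃E°₃ = n₁E°₁ + n₂E°₂.
With n₃ = 2, and the known step contributing 1×(+0.13) V, the unknown satisfies 1·E° = 2×(+0.325) − 1×(+0.13) = +0.520.
E° = +0.520 / 1 = +0.520 V.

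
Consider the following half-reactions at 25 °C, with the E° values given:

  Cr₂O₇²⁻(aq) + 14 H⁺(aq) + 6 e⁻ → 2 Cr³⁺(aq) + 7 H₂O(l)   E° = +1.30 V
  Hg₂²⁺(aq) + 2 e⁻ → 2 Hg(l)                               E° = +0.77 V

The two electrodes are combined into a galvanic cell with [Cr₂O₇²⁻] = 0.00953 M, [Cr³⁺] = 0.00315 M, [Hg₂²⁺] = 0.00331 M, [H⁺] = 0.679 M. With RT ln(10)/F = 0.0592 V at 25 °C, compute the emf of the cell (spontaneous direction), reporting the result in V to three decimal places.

Cr₂O₇²⁻/Cr³⁺ is the cathode (higher E°), Hg₂²⁺/Hg the anode: E°cell = +1.30 − (+0.77) = +0.53 V, n = 6.
Overall: Cr₂O₇²⁻(aq) + 14 H⁺(aq) + 6 Hg(l) → 2 Cr³⁺(aq) + 7 H₂O(l) + 3 Hg₂²⁺(aq)
Q = [Cr³⁺]^2·[Hg₂²⁺]^3 / ([Cr₂O₇²⁻]·[H⁺]^14); log Q = -8.069.
E = E° − (0.0592/n) log Q = +0.53 − (0.0592/6)(-8.069) = +0.610 V.

+0.610 V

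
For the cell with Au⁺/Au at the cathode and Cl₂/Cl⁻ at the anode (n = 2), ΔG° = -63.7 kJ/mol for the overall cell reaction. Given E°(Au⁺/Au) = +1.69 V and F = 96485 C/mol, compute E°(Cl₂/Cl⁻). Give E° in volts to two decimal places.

E°cell = −ΔG°/(nF) = −(-63.7×10³)/((2)(96485)) = +0.330 V.
Since Au⁺/Au is the cathode and Cl₂/Cl⁻ the anode, E°cell = E°(Au⁺/Au) − E°(Cl₂/Cl⁻).
So E°(Cl₂/Cl⁻) = E°(Au⁺/Au) − E°cell = (+1.69) − (+0.330) = +1.36 V.

+1.36 V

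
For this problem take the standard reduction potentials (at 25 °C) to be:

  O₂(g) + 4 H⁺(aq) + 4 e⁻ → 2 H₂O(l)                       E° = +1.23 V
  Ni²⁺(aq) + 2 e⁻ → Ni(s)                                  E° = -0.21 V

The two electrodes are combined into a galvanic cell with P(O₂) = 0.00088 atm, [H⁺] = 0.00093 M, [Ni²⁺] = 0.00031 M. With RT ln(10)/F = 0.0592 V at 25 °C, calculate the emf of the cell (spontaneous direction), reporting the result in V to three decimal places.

O₂/H₂O is the cathode (higher E°), Ni²⁺/Ni the anode: E°cell = +1.23 − (-0.21) = +1.44 V, n = 4.
Overall: O₂(g) + 4 H⁺(aq) + 2 Ni(s) → 2 H₂O(l) + 2 Ni²⁺(aq)
Q = [Ni²⁺]^2 / (P(O₂)·[H⁺]^4); log Q = 8.164.
E = E° − (0.0592/n) log Q = +1.44 − (0.0592/4)(8.164) = +1.319 V.

+1.319 V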